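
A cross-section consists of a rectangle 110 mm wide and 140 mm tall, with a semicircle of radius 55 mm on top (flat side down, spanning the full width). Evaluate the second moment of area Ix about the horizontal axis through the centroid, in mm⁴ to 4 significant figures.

Ix ≈ 5.780 × 10⁷ mm⁴

Treat the section as a set of non-overlapping primitives; coordinates are from the bounding-box lower-left.
Rectangular body: 110 × 140, A = 15 400 mm², y = 70 mm, Ī = 25 153 333 mm⁴.
Semicircular cap: semicircle r = 55, A = 4751.66 mm², y = 163.343 mm, Ī = 1 004 345 mm⁴.
Centroid: ȳ = ΣA·y / ΣA = 92.0097 mm.
Transfer each piece to the horizontal axis through the centroid using Ī + A·d² with d = y − 92.0097:
  rectangular body: d = -22.0097 mm → contributes +32 613 535 mm⁴
  semicircular cap: d = 71.333 mm → contributes +25 182 660 mm⁴
Total I = 57 796 196 mm⁴.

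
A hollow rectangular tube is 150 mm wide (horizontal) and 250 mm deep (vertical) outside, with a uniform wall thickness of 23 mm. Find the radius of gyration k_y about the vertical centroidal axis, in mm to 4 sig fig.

k_y ≈ 56.07 mm

Split into non-overlapping primitives; take the origin at the lower-left of the bounding box.
Outer rectangle: 150 × 250, A = 37 500 mm², x = 75 mm, Ī = 70 312 500 mm⁴.
Inner void (subtracted): 104 × 204, A = 21 216 mm², x = 75 mm, Ī = 19 122 688 mm⁴.
By symmetry the centroid is at mid-width, x̄ = 75 mm.
All pieces are centred on the vertical centroidal axis, so I = ΣĪ (holes subtracted) = 51 189 812 mm⁴.
Radius of gyration: k = √(I/A) = √(51 189 812 / 16 284) = 56.0675 mm.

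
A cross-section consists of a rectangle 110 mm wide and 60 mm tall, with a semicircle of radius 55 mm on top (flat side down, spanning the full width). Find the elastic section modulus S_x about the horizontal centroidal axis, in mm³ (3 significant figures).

Break the section into simple shapes (no overlaps), measuring from the bottom-left corner of the bounding box.
Rectangular body: 110 × 60, A = 6 600 mm², y = 30 mm, Ī = 1 980 000 mm⁴.
Semicircular cap: semicircle r = 55, A = 4751.7 mm², y = 83.343 mm, Ī = 1 004 345 mm⁴.
Centroid: ȳ = ΣA·y / ΣA = 52.329 mm.
Transfer each piece to the horizontal centroidal axis using Ī + A·d² with d = y − 52.329:
  rectangular body: d = -22.329 mm → contributes +5 270 532 mm⁴
  semicircular cap: d = 31.014 mm → contributes +5 574 857 mm⁴
Total I = 10 845 389 mm⁴.
Extreme fibre distance c = 62.671 mm; S = I/c = 173 052 mm³.

S_x ≈ 1.73 × 10⁵ mm³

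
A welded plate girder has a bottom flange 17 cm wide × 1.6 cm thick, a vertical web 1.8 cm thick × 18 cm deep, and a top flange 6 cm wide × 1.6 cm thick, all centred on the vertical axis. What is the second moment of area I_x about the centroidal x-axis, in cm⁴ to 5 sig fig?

Treat the section as a set of non-overlapping primitives; coordinates are from the bounding-box lower-left.
Bottom plate: 17 × 1.6, A = 27.2 cm², y = 0.8 cm, Ī = 5.802667 cm⁴.
Web plate: 1.8 × 18, A = 32.4 cm², y = 10.6 cm, Ī = 874.8 cm⁴.
Top plate: 6 × 1.6, A = 9.6 cm², y = 20.4 cm, Ī = 2.048 cm⁴.
Centroid: ȳ = ΣA·y / ΣA = 8.107514 cm.
Transfer each piece to the centroidal x-axis using Ī + A·d² with d = y − 8.107514:
  bottom plate: d = -7.307514 cm → contributes +1458.276 cm⁴
  web plate: d = 2.492486 cm → contributes +1076.084 cm⁴
  top plate: d = 12.29249 cm → contributes +1452.658 cm⁴
Total I = 3987.019 cm⁴.

I_x ≈ 3987.0 cm⁴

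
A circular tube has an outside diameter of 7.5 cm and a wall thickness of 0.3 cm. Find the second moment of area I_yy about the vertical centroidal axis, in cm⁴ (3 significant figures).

I_yy ≈ 44.0 cm⁴

Decompose the section into non-overlapping parts with the origin at the bottom-left of its bounding rectangle.
Outer circle: ⌀7.5, A = 44.179 cm², x = 3.75 cm, Ī = 155.32 cm⁴.
Bore (subtracted): ⌀6.9, A = 37.393 cm², x = 3.75 cm, Ī = 111.27 cm⁴.
By symmetry the centroid is at mid-width, x̄ = 3.75 cm.
All pieces are centred on the vertical centroidal axis, so I = ΣĪ (holes subtracted) = 44.049 cm⁴.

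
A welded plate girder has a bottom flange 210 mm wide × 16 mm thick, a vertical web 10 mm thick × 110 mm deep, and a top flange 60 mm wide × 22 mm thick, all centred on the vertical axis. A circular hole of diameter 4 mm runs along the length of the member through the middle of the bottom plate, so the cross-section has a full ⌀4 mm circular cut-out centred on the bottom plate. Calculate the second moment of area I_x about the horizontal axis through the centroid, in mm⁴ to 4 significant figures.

Split into non-overlapping primitives; take the origin at the lower-left of the bounding box.
Bottom plate: 210 × 16, A = 3 360 mm², y = 8 mm, Ī = 71 680 mm⁴.
Web plate: 10 × 110, A = 1 100 mm², y = 71 mm, Ī = 1 109 167 mm⁴.
Top plate: 60 × 22, A = 1 320 mm², y = 137 mm, Ī = 53 240 mm⁴.
Hole (subtracted): ⌀4, A = 12.5664 mm², y = 8 mm, Ī = 12.5664 mm⁴.
Centroid: ȳ = ΣA·y / ΣA = 49.5401 mm.
Transfer each piece to the horizontal axis through the centroid using Ī + A·d² with d = y − 49.5401:
  bottom plate: d = -41.5401 mm → contributes +5 869 640 mm⁴
  web plate: d = 21.4599 mm → contributes +1 615 745 mm⁴
  top plate: d = 87.4599 mm → contributes +10 150 220 mm⁴
  hole: d = -41.5401 mm → contributes −21696.9 mm⁴
Total I = 17 613 907 mm⁴.

I_x ≈ 1.761 × 10⁷ mm⁴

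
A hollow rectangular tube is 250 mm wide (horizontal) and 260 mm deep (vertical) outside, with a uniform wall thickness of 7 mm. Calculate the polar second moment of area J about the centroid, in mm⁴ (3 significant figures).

J ≈ 1.42 × 10⁸ mm⁴

Split into non-overlapping primitives; take the origin at the lower-left of the bounding box.
Outer rectangle: 250 × 260, A = 65 000 mm², y = 130 mm, Ī = 366 166 667 mm⁴.
Inner void (subtracted): 236 × 246, A = 58 056 mm², y = 130 mm, Ī = 292 776 408 mm⁴.
By symmetry the centroid is at mid-height, ȳ = 130 mm.
All pieces are centred on the centroidal x-axis, so I = ΣĪ (holes subtracted) = 73 390 259 mm⁴.
Repeating about the centroidal y-axis gives I_y = 69 084 419 mm⁴.
Polar second moment: J = I_x + I_y = 142 474 677 mm⁴.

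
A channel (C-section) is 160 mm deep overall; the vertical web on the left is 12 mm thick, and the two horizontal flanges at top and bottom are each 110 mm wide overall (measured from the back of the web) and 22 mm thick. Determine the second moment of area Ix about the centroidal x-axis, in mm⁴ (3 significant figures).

Ix ≈ 2.48 × 10⁷ mm⁴

Treat the section as a set of non-overlapping primitives; coordinates are from the bounding-box lower-left.
Web: 12 × 160, A = 1 920 mm², y = 80 mm, Ī = 4 096 000 mm⁴.
Top flange (beyond web): 98 × 22, A = 2 156 mm², y = 149 mm, Ī = 86 959 mm⁴.
Bottom flange (beyond web): 98 × 22, A = 2 156 mm², y = 11 mm, Ī = 86 959 mm⁴.
By symmetry the centroid is at mid-height, ȳ = 80 mm.
Transfer each piece to the centroidal x-axis using Ī + A·d² with d = y − 80:
  web: d = 0 mm → contributes +4 096 000 mm⁴
  top flange (beyond web): d = 69 mm → contributes +10 351 675 mm⁴
  bottom flange (beyond web): d = -69 mm → contributes +10 351 675 mm⁴
Total I = 24 799 349 mm⁴.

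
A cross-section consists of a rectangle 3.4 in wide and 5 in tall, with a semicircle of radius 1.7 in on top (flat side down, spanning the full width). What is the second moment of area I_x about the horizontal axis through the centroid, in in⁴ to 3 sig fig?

Treat the section as a set of non-overlapping primitives; coordinates are from the bounding-box lower-left.
Rectangular body: 3.4 × 5, A = 17 in², y = 2.5 in, Ī = 35.417 in⁴.
Semicircular cap: semicircle r = 1.7, A = 4.5396 in², y = 5.7215 in, Ī = 0.9167 in⁴.
Centroid: ȳ = ΣA·y / ΣA = 3.179 in.
Transfer each piece to the horizontal axis through the centroid using Ī + A·d² with d = y − 3.179:
  rectangular body: d = -0.67895 in → contributes +43.253 in⁴
  semicircular cap: d = 2.5426 in → contributes +30.263 in⁴
Total I = 73.516 in⁴.

I_x ≈ 73.5 in⁴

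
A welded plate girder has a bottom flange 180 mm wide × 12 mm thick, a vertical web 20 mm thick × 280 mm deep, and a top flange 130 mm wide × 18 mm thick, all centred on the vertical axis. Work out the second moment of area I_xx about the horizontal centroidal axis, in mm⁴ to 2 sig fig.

I_xx ≈ 1.3 × 10⁸ mm⁴

Treat the section as a set of non-overlapping primitives; coordinates are from the bounding-box lower-left.
Bottom plate: 180 × 12, A = 2 160 mm², y = 6 mm, Ī = 25 920 mm⁴.
Web plate: 20 × 280, A = 5 600 mm², y = 152 mm, Ī = 36 586 667 mm⁴.
Top plate: 130 × 18, A = 2 340 mm², y = 301 mm, Ī = 63 180 mm⁴.
Centroid: ȳ = ΣA·y / ΣA = 155.3 mm.
Transfer each piece to the horizontal centroidal axis using Ī + A·d² with d = y − 155.3:
  bottom plate: d = -149.3 mm → contributes +48 171 463 mm⁴
  web plate: d = -3.297 mm → contributes +36 647 541 mm⁴
  top plate: d = 145.7 mm → contributes +49 739 872 mm⁴
Total I = 134 558 876 mm⁴.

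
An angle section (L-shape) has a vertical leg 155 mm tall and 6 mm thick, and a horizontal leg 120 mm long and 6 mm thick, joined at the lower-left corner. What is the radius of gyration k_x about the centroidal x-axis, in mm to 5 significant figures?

k_x ≈ 50.102 mm

Break the section into simple shapes (no overlaps), measuring from the bottom-left corner of the bounding box.
Vertical leg: 6 × 155, A = 930 mm², y = 77.5 mm, Ī = 1 861 938 mm⁴.
Horizontal leg (remainder): 114 × 6, A = 684 mm², y = 3 mm, Ī = 2 052 mm⁴.
Centroid: ȳ = ΣA·y / ΣA = 45.92751 mm.
Transfer each piece to the centroidal x-axis using Ī + A·d² with d = y − 45.92751:
  vertical leg: d = 31.57249 mm → contributes +2 788 982 mm⁴
  horizontal leg (remainder): d = -42.92751 mm → contributes +1 262 507 mm⁴
Total I = 4 051 490 mm⁴.
Radius of gyration: k = √(I/A) = √(4 051 490 / 1 614) = 50.10206 mm.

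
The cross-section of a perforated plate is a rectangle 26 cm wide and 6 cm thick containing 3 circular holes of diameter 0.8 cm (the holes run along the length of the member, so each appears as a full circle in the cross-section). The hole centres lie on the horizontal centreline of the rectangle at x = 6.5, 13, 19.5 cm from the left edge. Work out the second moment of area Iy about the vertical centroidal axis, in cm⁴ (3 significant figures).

Iy ≈ 8750 cm⁴

Break the section into simple shapes (no overlaps), measuring from the bottom-left corner of the bounding box.
Plate: 26 × 6, A = 156 cm², x = 13 cm, Ī = 8 788 cm⁴.
Hole 1 (subtracted): ⌀0.8, A = 0.50265 cm², x = 6.5 cm, Ī = 0.020106 cm⁴.
Hole 2 (subtracted): ⌀0.8, A = 0.50265 cm², x = 13 cm, Ī = 0.020106 cm⁴.
Hole 3 (subtracted): ⌀0.8, A = 0.50265 cm², x = 19.5 cm, Ī = 0.020106 cm⁴.
By symmetry the centroid is at mid-width, x̄ = 13 cm.
Transfer each piece to the vertical centroidal axis using Ī + A·d² with d = x − 13:
  plate: d = 0 cm → contributes +8 788 cm⁴
  hole 1: d = -6.5 cm → contributes −21.257 cm⁴
  hole 2: d = 0 cm → contributes −0.020106 cm⁴
  hole 3: d = 6.5 cm → contributes −21.257 cm⁴
Total I = 8745.5 cm⁴.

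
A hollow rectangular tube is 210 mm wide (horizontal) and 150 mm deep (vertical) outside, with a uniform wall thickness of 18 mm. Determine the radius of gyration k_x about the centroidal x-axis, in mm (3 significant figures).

k_x ≈ 56.8 mm

Split into non-overlapping primitives; take the origin at the lower-left of the bounding box.
Outer rectangle: 210 × 150, A = 31 500 mm², y = 75 mm, Ī = 59 062 500 mm⁴.
Inner void (subtracted): 174 × 114, A = 19 836 mm², y = 75 mm, Ī = 21 482 388 mm⁴.
By symmetry the centroid is at mid-height, ȳ = 75 mm.
All pieces are centred on the centroidal x-axis, so I = ΣĪ (holes subtracted) = 37 580 112 mm⁴.
Radius of gyration: k = √(I/A) = √(37 580 112 / 11 664) = 56.762 mm.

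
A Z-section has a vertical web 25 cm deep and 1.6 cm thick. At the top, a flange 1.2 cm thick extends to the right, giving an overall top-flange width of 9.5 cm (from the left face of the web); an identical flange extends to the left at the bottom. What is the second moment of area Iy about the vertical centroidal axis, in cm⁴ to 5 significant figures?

Iy ≈ 534.93 cm⁴

Decompose the section into non-overlapping parts with the origin at the bottom-left of its bounding rectangle.
Web: 1.6 × 25, A = 40 cm², x = 8.7 cm, Ī = 8.533333 cm⁴.
Top flange (beyond web): 7.9 × 1.2, A = 9.48 cm², x = 13.45 cm, Ī = 49.3039 cm⁴.
Bottom flange (beyond web): 7.9 × 1.2, A = 9.48 cm², x = 3.95 cm, Ī = 49.3039 cm⁴.
Centroid: x̄ = ΣA·x / ΣA = 8.7 cm.
Transfer each piece to the vertical centroidal axis using Ī + A·d² with d = x − 8.7:
  web: d = 0 cm → contributes +8.533333 cm⁴
  top flange (beyond web): d = 4.75 cm → contributes +263.1964 cm⁴
  bottom flange (beyond web): d = -4.75 cm → contributes +263.1964 cm⁴
Total I = 534.9261 cm⁴.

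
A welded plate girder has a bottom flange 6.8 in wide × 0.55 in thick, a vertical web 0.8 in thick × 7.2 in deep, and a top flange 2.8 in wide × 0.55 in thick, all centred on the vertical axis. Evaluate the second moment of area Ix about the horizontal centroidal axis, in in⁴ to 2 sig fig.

Decompose the section into non-overlapping parts with the origin at the bottom-left of its bounding rectangle.
Bottom plate: 6.8 × 0.55, A = 3.74 in², y = 0.275 in, Ī = 0.09428 in⁴.
Web plate: 0.8 × 7.2, A = 5.76 in², y = 4.15 in, Ī = 24.88 in⁴.
Top plate: 2.8 × 0.55, A = 1.54 in², y = 8.025 in, Ī = 0.03882 in⁴.
Centroid: ȳ = ΣA·y / ΣA = 3.378 in.
Transfer each piece to the horizontal centroidal axis using Ī + A·d² with d = y − 3.378:
  bottom plate: d = -3.103 in → contributes +36.1 in⁴
  web plate: d = 0.7722 in → contributes +28.32 in⁴
  top plate: d = 4.647 in → contributes +33.3 in⁴
Total I = 97.72 in⁴.

Ix ≈ 98 in⁴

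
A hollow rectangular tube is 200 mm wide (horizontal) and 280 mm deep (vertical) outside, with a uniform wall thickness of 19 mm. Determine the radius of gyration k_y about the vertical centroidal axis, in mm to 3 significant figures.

Decompose the section into non-overlapping parts with the origin at the bottom-left of its bounding rectangle.
Outer rectangle: 200 × 280, A = 56 000 mm², x = 100 mm, Ī = 186 666 667 mm⁴.
Inner void (subtracted): 162 × 242, A = 39 204 mm², x = 100 mm, Ī = 85 739 148 mm⁴.
By symmetry the centroid is at mid-width, x̄ = 100 mm.
All pieces are centred on the vertical centroidal axis, so I = ΣĪ (holes subtracted) = 100 927 519 mm⁴.
Radius of gyration: k = √(I/A) = √(100 927 519 / 16 796) = 77.518 mm.

k_y ≈ 77.5 mm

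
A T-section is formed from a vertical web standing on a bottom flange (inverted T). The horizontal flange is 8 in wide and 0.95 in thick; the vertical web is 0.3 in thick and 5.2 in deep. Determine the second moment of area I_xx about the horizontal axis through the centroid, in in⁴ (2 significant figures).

I_xx ≈ 16 in⁴

Decompose the section into non-overlapping parts with the origin at the bottom-left of its bounding rectangle.
Flange: 8 × 0.95, A = 7.6 in², y = 0.475 in, Ī = 0.5716 in⁴.
Web: 0.3 × 5.2, A = 1.56 in², y = 3.55 in, Ī = 3.515 in⁴.
Centroid: ȳ = ΣA·y / ΣA = 0.9987 in.
Transfer each piece to the horizontal axis through the centroid using Ī + A·d² with d = y − 0.9987:
  flange: d = -0.5237 in → contributes +2.656 in⁴
  web: d = 2.551 in → contributes +13.67 in⁴
Total I = 16.33 in⁴.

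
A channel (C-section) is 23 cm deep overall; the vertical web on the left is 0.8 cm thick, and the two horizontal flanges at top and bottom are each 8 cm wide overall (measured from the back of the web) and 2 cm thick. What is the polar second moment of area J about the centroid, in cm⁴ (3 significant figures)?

J ≈ 4300 cm⁴

Split into non-overlapping primitives; take the origin at the lower-left of the bounding box.
Web: 0.8 × 23, A = 18.4 cm², y = 11.5 cm, Ī = 811.13 cm⁴.
Top flange (beyond web): 7.2 × 2, A = 14.4 cm², y = 22 cm, Ī = 4.8 cm⁴.
Bottom flange (beyond web): 7.2 × 2, A = 14.4 cm², y = 1 cm, Ī = 4.8 cm⁴.
By symmetry the centroid is at mid-height, ȳ = 11.5 cm.
Transfer each piece to the centroidal x-axis using Ī + A·d² with d = y − 11.5:
  web: d = 0 cm → contributes +811.13 cm⁴
  top flange (beyond web): d = 10.5 cm → contributes +1592.4 cm⁴
  bottom flange (beyond web): d = -10.5 cm → contributes +1592.4 cm⁴
Total I = 3995.9 cm⁴.
For the y-axis: x̄ = 2.8407 cm.
Repeating about the centroidal y-axis gives I_y = 305.03 cm⁴.
Polar second moment: J = I_x + I_y = 4 301 cm⁴.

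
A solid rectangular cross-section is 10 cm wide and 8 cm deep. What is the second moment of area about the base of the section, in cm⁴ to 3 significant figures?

I_base ≈ 1710 cm⁴

The section: 10 × 8, A = 80 cm², y = 4 cm, Ī = 426.67 cm⁴.
Transfer it to the bottom edge using Ī + A·d² with d = y − 0:
  the section: d = 4 cm → contributes +1706.7 cm⁴
Total I = 1706.7 cm⁴.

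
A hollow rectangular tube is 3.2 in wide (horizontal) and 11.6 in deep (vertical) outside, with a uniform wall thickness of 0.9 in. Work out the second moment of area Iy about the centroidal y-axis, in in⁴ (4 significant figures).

Iy ≈ 29.43 in⁴

Split into non-overlapping primitives; take the origin at the lower-left of the bounding box.
Outer rectangle: 3.2 × 11.6, A = 37.12 in², x = 1.6 in, Ī = 31.6757 in⁴.
Inner void (subtracted): 1.4 × 9.8, A = 13.72 in², x = 1.6 in, Ī = 2.24093 in⁴.
By symmetry the centroid is at mid-width, x̄ = 1.6 in.
All pieces are centred on the centroidal y-axis, so I = ΣĪ (holes subtracted) = 29.4348 in⁴.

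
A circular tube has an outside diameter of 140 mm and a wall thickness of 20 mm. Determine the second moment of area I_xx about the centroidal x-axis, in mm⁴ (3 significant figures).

I_xx ≈ 1.39 × 10⁷ mm⁴

Split into non-overlapping primitives; take the origin at the lower-left of the bounding box.
Outer circle: ⌀140, A = 15 394 mm², y = 70 mm, Ī = 18 857 410 mm⁴.
Bore (subtracted): ⌀100, A = 7 854 mm², y = 70 mm, Ī = 4 908 739 mm⁴.
By symmetry the centroid is at mid-height, ȳ = 70 mm.
All pieces are centred on the centroidal x-axis, so I = ΣĪ (holes subtracted) = 13 948 671 mm⁴.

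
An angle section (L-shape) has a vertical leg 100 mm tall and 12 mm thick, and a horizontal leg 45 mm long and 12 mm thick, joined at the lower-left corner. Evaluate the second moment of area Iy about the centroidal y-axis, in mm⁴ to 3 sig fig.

Treat the section as a set of non-overlapping primitives; coordinates are from the bounding-box lower-left.
Vertical leg: 12 × 100, A = 1 200 mm², x = 6 mm, Ī = 14 400 mm⁴.
Horizontal leg (remainder): 33 × 12, A = 396 mm², x = 28.5 mm, Ī = 35 937 mm⁴.
Centroid: x̄ = ΣA·x / ΣA = 11.583 mm.
Transfer each piece to the centroidal y-axis using Ī + A·d² with d = x − 11.583:
  vertical leg: d = -5.5827 mm → contributes +51 800 mm⁴
  horizontal leg (remainder): d = 16.917 mm → contributes +149 270 mm⁴
Total I = 201 070 mm⁴.

Iy ≈ 2.01 × 10⁵ mm⁴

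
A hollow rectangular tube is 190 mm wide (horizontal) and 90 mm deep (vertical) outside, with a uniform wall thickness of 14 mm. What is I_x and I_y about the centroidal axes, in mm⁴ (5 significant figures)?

Decompose the section into non-overlapping parts with the origin at the bottom-left of its bounding rectangle.
Outer rectangle: 190 × 90, A = 17 100 mm², y = 45 mm, Ī = 11 542 500 mm⁴.
Inner void (subtracted): 162 × 62, A = 10 044 mm², y = 45 mm, Ī = 3 217 428 mm⁴.
By symmetry the centroid is at mid-height, ȳ = 45 mm.
All pieces are centred on the centroidal x-axis, so I = ΣĪ (holes subtracted) = 8 325 072 mm⁴.
Repeating about the centroidal y-axis gives I_y = 29 476 272 mm⁴.

I_x ≈ 8.3251 × 10⁶ mm⁴, I_y ≈ 2.9476 × 10⁷ mm⁴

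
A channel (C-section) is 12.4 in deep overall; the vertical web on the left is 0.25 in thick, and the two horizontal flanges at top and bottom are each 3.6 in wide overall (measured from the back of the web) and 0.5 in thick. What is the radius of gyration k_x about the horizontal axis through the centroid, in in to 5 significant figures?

Break the section into simple shapes (no overlaps), measuring from the bottom-left corner of the bounding box.
Web: 0.25 × 12.4, A = 3.1 in², y = 6.2 in, Ī = 39.72133 in⁴.
Top flange (beyond web): 3.35 × 0.5, A = 1.675 in², y = 12.15 in, Ī = 0.03489583 in⁴.
Bottom flange (beyond web): 3.35 × 0.5, A = 1.675 in², y = 0.25 in, Ī = 0.03489583 in⁴.
By symmetry the centroid is at mid-height, ȳ = 6.2 in.
Transfer each piece to the horizontal axis through the centroid using Ī + A·d² with d = y − 6.2:
  web: d = 0 in → contributes +39.72133 in⁴
  top flange (beyond web): d = 5.95 in → contributes +59.33408 in⁴
  bottom flange (beyond web): d = -5.95 in → contributes +59.33408 in⁴
Total I = 158.3895 in⁴.
Radius of gyration: k = √(I/A) = √(158.3895 / 6.45) = 4.955453 in.

k_x ≈ 4.9555 in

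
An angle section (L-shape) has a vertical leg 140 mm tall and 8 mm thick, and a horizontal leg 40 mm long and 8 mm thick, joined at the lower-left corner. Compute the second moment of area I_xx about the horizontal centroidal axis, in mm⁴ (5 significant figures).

I_xx ≈ 2.7384 × 10⁶ mm⁴

Decompose the section into non-overlapping parts with the origin at the bottom-left of its bounding rectangle.
Vertical leg: 8 × 140, A = 1 120 mm², y = 70 mm, Ī = 1 829 333 mm⁴.
Horizontal leg (remainder): 32 × 8, A = 256 mm², y = 4 mm, Ī = 1365.333 mm⁴.
Centroid: ȳ = ΣA·y / ΣA = 57.72093 mm.
Transfer each piece to the horizontal centroidal axis using Ī + A·d² with d = y − 57.72093:
  vertical leg: d = 12.27907 mm → contributes +1 998 202 mm⁴
  horizontal leg (remainder): d = -53.72093 mm → contributes +740165.5 mm⁴
Total I = 2 738 368 mm⁴.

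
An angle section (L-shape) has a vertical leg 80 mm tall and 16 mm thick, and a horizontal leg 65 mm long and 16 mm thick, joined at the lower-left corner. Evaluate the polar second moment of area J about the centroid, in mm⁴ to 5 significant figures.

J ≈ 1.8950 × 10⁶ mm⁴

Treat the section as a set of non-overlapping primitives; coordinates are from the bounding-box lower-left.
Vertical leg: 16 × 80, A = 1 280 mm², y = 40 mm, Ī = 682666.7 mm⁴.
Horizontal leg (remainder): 49 × 16, A = 784 mm², y = 8 mm, Ī = 16725.33 mm⁴.
Centroid: ȳ = ΣA·y / ΣA = 27.84496 mm.
Transfer each piece to the centroidal x-axis using Ī + A·d² with d = y − 27.84496:
  vertical leg: d = 12.15504 mm → contributes +871780.2 mm⁴
  horizontal leg (remainder): d = -19.84496 mm → contributes +325482.2 mm⁴
Total I = 1 197 262 mm⁴.
For the y-axis: x̄ = 20.34496 mm.
Repeating about the centroidal y-axis gives I_y = 697722.4 mm⁴.
Polar second moment: J = I_x + I_y = 1 894 985 mm⁴.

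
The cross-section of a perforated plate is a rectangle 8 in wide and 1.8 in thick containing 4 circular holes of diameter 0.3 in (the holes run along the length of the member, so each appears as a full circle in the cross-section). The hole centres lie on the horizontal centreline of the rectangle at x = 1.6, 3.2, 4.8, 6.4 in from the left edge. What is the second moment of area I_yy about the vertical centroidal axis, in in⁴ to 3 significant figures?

I_yy ≈ 75.9 in⁴

Break the section into simple shapes (no overlaps), measuring from the bottom-left corner of the bounding box.
Plate: 8 × 1.8, A = 14.4 in², x = 4 in, Ī = 76.8 in⁴.
Hole 1 (subtracted): ⌀0.3, A = 0.070686 in², x = 1.6 in, Ī = 0.00039761 in⁴.
Hole 2 (subtracted): ⌀0.3, A = 0.070686 in², x = 3.2 in, Ī = 0.00039761 in⁴.
Hole 3 (subtracted): ⌀0.3, A = 0.070686 in², x = 4.8 in, Ī = 0.00039761 in⁴.
Hole 4 (subtracted): ⌀0.3, A = 0.070686 in², x = 6.4 in, Ī = 0.00039761 in⁴.
By symmetry the centroid is at mid-width, x̄ = 4 in.
Transfer each piece to the vertical centroidal axis using Ī + A·d² with d = x − 4:
  plate: d = 0 in → contributes +76.8 in⁴
  hole 1: d = -2.4 in → contributes −0.40755 in⁴
  hole 2: d = -0.8 in → contributes −0.045637 in⁴
  hole 3: d = 0.8 in → contributes −0.045637 in⁴
  hole 4: d = 2.4 in → contributes −0.40755 in⁴
Total I = 75.894 in⁴.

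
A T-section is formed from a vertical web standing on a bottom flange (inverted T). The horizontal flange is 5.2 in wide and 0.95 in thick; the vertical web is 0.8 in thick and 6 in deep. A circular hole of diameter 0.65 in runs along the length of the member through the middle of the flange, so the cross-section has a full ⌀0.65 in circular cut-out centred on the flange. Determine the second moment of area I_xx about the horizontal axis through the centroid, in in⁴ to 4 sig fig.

I_xx ≈ 43.15 in⁴

Break the section into simple shapes (no overlaps), measuring from the bottom-left corner of the bounding box.
Flange: 5.2 × 0.95, A = 4.94 in², y = 0.475 in, Ī = 0.371529 in⁴.
Web: 0.8 × 6, A = 4.8 in², y = 3.95 in, Ī = 14.4 in⁴.
Hole (subtracted): ⌀0.65, A = 0.331831 in², y = 0.475 in, Ī = 0.00876241 in⁴.
Centroid: ȳ = ΣA·y / ΣA = 2.24793 in.
Transfer each piece to the horizontal axis through the centroid using Ī + A·d² with d = y − 2.24793:
  flange: d = -1.77293 in → contributes +15.8993 in⁴
  web: d = 1.70207 in → contributes +28.3058 in⁴
  hole: d = -1.77293 in → contributes −1.0518 in⁴
Total I = 43.1533 in⁴.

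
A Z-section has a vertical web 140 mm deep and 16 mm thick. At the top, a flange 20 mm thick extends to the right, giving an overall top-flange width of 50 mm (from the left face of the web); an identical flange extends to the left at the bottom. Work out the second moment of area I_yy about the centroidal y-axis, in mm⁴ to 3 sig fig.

I_yy ≈ 1.03 × 10⁶ mm⁴

Decompose the section into non-overlapping parts with the origin at the bottom-left of its bounding rectangle.
Web: 16 × 140, A = 2 240 mm², x = 42 mm, Ī = 47 787 mm⁴.
Top flange (beyond web): 34 × 20, A = 680 mm², x = 67 mm, Ī = 65 507 mm⁴.
Bottom flange (beyond web): 34 × 20, A = 680 mm², x = 17 mm, Ī = 65 507 mm⁴.
Centroid: x̄ = ΣA·x / ΣA = 42 mm.
Transfer each piece to the centroidal y-axis using Ī + A·d² with d = x − 42:
  web: d = 0 mm → contributes +47 787 mm⁴
  top flange (beyond web): d = 25 mm → contributes +490 507 mm⁴
  bottom flange (beyond web): d = -25 mm → contributes +490 507 mm⁴
Total I = 1 028 800 mm⁴.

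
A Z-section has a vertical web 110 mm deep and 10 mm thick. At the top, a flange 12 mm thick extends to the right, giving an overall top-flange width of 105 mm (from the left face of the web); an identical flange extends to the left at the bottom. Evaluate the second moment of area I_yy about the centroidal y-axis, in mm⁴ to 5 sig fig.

I_yy ≈ 8.0082 × 10⁶ mm⁴

Break the section into simple shapes (no overlaps), measuring from the bottom-left corner of the bounding box.
Web: 10 × 110, A = 1 100 mm², x = 100 mm, Ī = 9166.667 mm⁴.
Top flange (beyond web): 95 × 12, A = 1 140 mm², x = 152.5 mm, Ī = 857 375 mm⁴.
Bottom flange (beyond web): 95 × 12, A = 1 140 mm², x = 47.5 mm, Ī = 857 375 mm⁴.
Centroid: x̄ = ΣA·x / ΣA = 100 mm.
Transfer each piece to the centroidal y-axis using Ī + A·d² with d = x − 100:
  web: d = 0 mm → contributes +9166.667 mm⁴
  top flange (beyond web): d = 52.5 mm → contributes +3 999 500 mm⁴
  bottom flange (beyond web): d = -52.5 mm → contributes +3 999 500 mm⁴
Total I = 8 008 167 mm⁴.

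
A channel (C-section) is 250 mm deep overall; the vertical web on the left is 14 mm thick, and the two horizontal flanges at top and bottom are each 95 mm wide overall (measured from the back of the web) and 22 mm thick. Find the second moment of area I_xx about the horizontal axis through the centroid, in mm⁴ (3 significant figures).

Decompose the section into non-overlapping parts with the origin at the bottom-left of its bounding rectangle.
Web: 14 × 250, A = 3 500 mm², y = 125 mm, Ī = 18 229 167 mm⁴.
Top flange (beyond web): 81 × 22, A = 1 782 mm², y = 239 mm, Ī = 71 874 mm⁴.
Bottom flange (beyond web): 81 × 22, A = 1 782 mm², y = 11 mm, Ī = 71 874 mm⁴.
By symmetry the centroid is at mid-height, ȳ = 125 mm.
Transfer each piece to the horizontal axis through the centroid using Ī + A·d² with d = y − 125:
  web: d = 0 mm → contributes +18 229 167 mm⁴
  top flange (beyond web): d = 114 mm → contributes +23 230 746 mm⁴
  bottom flange (beyond web): d = -114 mm → contributes +23 230 746 mm⁴
Total I = 64 690 659 mm⁴.

I_xx ≈ 6.47 × 10⁷ mm⁴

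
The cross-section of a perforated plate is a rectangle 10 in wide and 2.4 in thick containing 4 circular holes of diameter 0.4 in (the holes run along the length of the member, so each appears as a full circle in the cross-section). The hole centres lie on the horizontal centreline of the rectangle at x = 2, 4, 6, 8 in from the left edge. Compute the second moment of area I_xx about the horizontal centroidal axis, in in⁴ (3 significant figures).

I_xx ≈ 11.5 in⁴

Decompose the section into non-overlapping parts with the origin at the bottom-left of its bounding rectangle.
Plate: 10 × 2.4, A = 24 in², y = 1.2 in, Ī = 11.52 in⁴.
Hole 1 (subtracted): ⌀0.4, A = 0.12566 in², y = 1.2 in, Ī = 0.0012566 in⁴.
Hole 2 (subtracted): ⌀0.4, A = 0.12566 in², y = 1.2 in, Ī = 0.0012566 in⁴.
Hole 3 (subtracted): ⌀0.4, A = 0.12566 in², y = 1.2 in, Ī = 0.0012566 in⁴.
Hole 4 (subtracted): ⌀0.4, A = 0.12566 in², y = 1.2 in, Ī = 0.0012566 in⁴.
By symmetry the centroid is at mid-height, ȳ = 1.2 in.
All pieces are centred on the horizontal centroidal axis, so I = ΣĪ (holes subtracted) = 11.515 in⁴.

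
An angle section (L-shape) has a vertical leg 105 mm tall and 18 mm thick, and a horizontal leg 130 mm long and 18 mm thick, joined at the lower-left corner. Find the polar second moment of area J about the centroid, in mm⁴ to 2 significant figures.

Treat the section as a set of non-overlapping primitives; coordinates are from the bounding-box lower-left.
Vertical leg: 18 × 105, A = 1 890 mm², y = 52.5 mm, Ī = 1 736 438 mm⁴.
Horizontal leg (remainder): 112 × 18, A = 2 016 mm², y = 9 mm, Ī = 54 432 mm⁴.
Centroid: ȳ = ΣA·y / ΣA = 30.05 mm.
Transfer each piece to the centroidal x-axis using Ī + A·d² with d = y − 30.05:
  vertical leg: d = 22.45 mm → contributes +2 689 139 mm⁴
  horizontal leg (remainder): d = -21.05 mm → contributes +947 590 mm⁴
Total I = 3 636 729 mm⁴.
For the y-axis: x̄ = 42.55 mm.
Repeating about the centroidal y-axis gives I_y = 6 279 841 mm⁴.
Polar second moment: J = I_x + I_y = 9 916 570 mm⁴.

J ≈ 9.9 × 10⁶ mm⁴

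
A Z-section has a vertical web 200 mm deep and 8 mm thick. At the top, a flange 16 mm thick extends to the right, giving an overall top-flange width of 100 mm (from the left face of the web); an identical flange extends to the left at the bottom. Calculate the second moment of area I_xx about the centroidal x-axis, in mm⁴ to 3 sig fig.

I_xx ≈ 3.03 × 10⁷ mm⁴

Treat the section as a set of non-overlapping primitives; coordinates are from the bounding-box lower-left.
Web: 8 × 200, A = 1 600 mm², y = 100 mm, Ī = 5 333 333 mm⁴.
Top flange (beyond web): 92 × 16, A = 1 472 mm², y = 192 mm, Ī = 31 403 mm⁴.
Bottom flange (beyond web): 92 × 16, A = 1 472 mm², y = 8 mm, Ī = 31 403 mm⁴.
Centroid: ȳ = ΣA·y / ΣA = 100 mm.
Transfer each piece to the centroidal x-axis using Ī + A·d² with d = y − 100:
  web: d = 0 mm → contributes +5 333 333 mm⁴
  top flange (beyond web): d = 92 mm → contributes +12 490 411 mm⁴
  bottom flange (beyond web): d = -92 mm → contributes +12 490 411 mm⁴
Total I = 30 314 155 mm⁴.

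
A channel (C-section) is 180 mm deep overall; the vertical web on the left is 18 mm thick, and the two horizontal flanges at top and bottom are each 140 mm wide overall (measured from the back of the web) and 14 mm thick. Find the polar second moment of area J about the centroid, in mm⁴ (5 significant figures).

Treat the section as a set of non-overlapping primitives; coordinates are from the bounding-box lower-left.
Web: 18 × 180, A = 3 240 mm², y = 90 mm, Ī = 8 748 000 mm⁴.
Top flange (beyond web): 122 × 14, A = 1 708 mm², y = 173 mm, Ī = 27897.33 mm⁴.
Bottom flange (beyond web): 122 × 14, A = 1 708 mm², y = 7 mm, Ī = 27897.33 mm⁴.
By symmetry the centroid is at mid-height, ȳ = 90 mm.
Transfer each piece to the centroidal x-axis using Ī + A·d² with d = y − 90:
  web: d = 0 mm → contributes +8 748 000 mm⁴
  top flange (beyond web): d = 83 mm → contributes +11 794 309 mm⁴
  bottom flange (beyond web): d = -83 mm → contributes +11 794 309 mm⁴
Total I = 32 336 619 mm⁴.
For the y-axis: x̄ = 44.92548 mm.
Repeating about the centroidal y-axis gives I_y = 12 472 358 mm⁴.
Polar second moment: J = I_x + I_y = 44 808 976 mm⁴.

J ≈ 4.4809 × 10⁷ mm⁴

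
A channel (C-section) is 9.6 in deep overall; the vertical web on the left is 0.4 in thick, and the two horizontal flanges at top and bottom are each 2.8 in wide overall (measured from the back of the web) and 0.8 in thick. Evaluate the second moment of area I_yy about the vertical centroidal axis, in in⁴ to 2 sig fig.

Split into non-overlapping primitives; take the origin at the lower-left of the bounding box.
Web: 0.4 × 9.6, A = 3.84 in², x = 0.2 in, Ī = 0.0512 in⁴.
Top flange (beyond web): 2.4 × 0.8, A = 1.92 in², x = 1.6 in, Ī = 0.9216 in⁴.
Bottom flange (beyond web): 2.4 × 0.8, A = 1.92 in², x = 1.6 in, Ī = 0.9216 in⁴.
Centroid: x̄ = ΣA·x / ΣA = 0.9 in.
Transfer each piece to the vertical centroidal axis using Ī + A·d² with d = x − 0.9:
  web: d = -0.7 in → contributes +1.933 in⁴
  top flange (beyond web): d = 0.7 in → contributes +1.862 in⁴
  bottom flange (beyond web): d = 0.7 in → contributes +1.862 in⁴
Total I = 5.658 in⁴.

I_yy ≈ 5.7 in⁴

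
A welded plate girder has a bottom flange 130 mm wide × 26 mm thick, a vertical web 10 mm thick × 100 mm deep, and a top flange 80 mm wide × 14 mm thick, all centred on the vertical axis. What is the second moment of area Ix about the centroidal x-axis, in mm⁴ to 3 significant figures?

Decompose the section into non-overlapping parts with the origin at the bottom-left of its bounding rectangle.
Bottom plate: 130 × 26, A = 3 380 mm², y = 13 mm, Ī = 190 407 mm⁴.
Web plate: 10 × 100, A = 1 000 mm², y = 76 mm, Ī = 833 333 mm⁴.
Top plate: 80 × 14, A = 1 120 mm², y = 133 mm, Ī = 18 293 mm⁴.
Centroid: ȳ = ΣA·y / ΣA = 48.891 mm.
Transfer each piece to the centroidal x-axis using Ī + A·d² with d = y − 48.891:
  bottom plate: d = -35.891 mm → contributes +4 544 379 mm⁴
  web plate: d = 27.109 mm → contributes +1 568 236 mm⁴
  top plate: d = 84.109 mm → contributes +7 941 553 mm⁴
Total I = 14 054 168 mm⁴.

Ix ≈ 1.41 × 10⁷ mm⁴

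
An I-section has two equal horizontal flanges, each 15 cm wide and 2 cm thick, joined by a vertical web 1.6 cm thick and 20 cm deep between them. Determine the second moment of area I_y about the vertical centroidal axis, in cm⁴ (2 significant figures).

Decompose the section into non-overlapping parts with the origin at the bottom-left of its bounding rectangle.
Bottom flange: 15 × 2, A = 30 cm², x = 7.5 cm, Ī = 562.5 cm⁴.
Web: 1.6 × 20, A = 32 cm², x = 7.5 cm, Ī = 6.827 cm⁴.
Top flange: 15 × 2, A = 30 cm², x = 7.5 cm, Ī = 562.5 cm⁴.
By symmetry the centroid is at mid-width, x̄ = 7.5 cm.
All pieces are centred on the vertical centroidal axis, so I = ΣĪ = 1 132 cm⁴.

I_y ≈ 1100 cm⁴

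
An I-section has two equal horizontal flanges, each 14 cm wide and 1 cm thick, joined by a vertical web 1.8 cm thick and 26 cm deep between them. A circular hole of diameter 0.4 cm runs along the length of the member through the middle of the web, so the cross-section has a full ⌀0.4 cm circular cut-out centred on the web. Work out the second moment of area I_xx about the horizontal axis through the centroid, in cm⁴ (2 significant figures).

Decompose the section into non-overlapping parts with the origin at the bottom-left of its bounding rectangle.
Bottom flange: 14 × 1, A = 14 cm², y = 0.5 cm, Ī = 1.167 cm⁴.
Web: 1.8 × 26, A = 46.8 cm², y = 14 cm, Ī = 2 636 cm⁴.
Top flange: 14 × 1, A = 14 cm², y = 27.5 cm, Ī = 1.167 cm⁴.
Hole (subtracted): ⌀0.4, A = 0.1257 cm², y = 14 cm, Ī = 0.001257 cm⁴.
By symmetry the centroid is at mid-height, ȳ = 14 cm.
Transfer each piece to the horizontal axis through the centroid using Ī + A·d² with d = y − 14:
  bottom flange: d = -13.5 cm → contributes +2 553 cm⁴
  web: d = 0 cm → contributes +2 636 cm⁴
  top flange: d = 13.5 cm → contributes +2 553 cm⁴
  hole: d = 0 cm → contributes −0.001257 cm⁴
Total I = 7 742 cm⁴.

I_xx ≈ 7700 cm⁴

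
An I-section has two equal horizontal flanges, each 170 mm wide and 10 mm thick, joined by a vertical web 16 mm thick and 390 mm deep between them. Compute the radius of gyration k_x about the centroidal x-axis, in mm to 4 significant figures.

k_x ≈ 149.4 mm

Decompose the section into non-overlapping parts with the origin at the bottom-left of its bounding rectangle.
Bottom flange: 170 × 10, A = 1 700 mm², y = 5 mm, Ī = 14166.7 mm⁴.
Web: 16 × 390, A = 6 240 mm², y = 205 mm, Ī = 79 092 000 mm⁴.
Top flange: 170 × 10, A = 1 700 mm², y = 405 mm, Ī = 14166.7 mm⁴.
By symmetry the centroid is at mid-height, ȳ = 205 mm.
Transfer each piece to the centroidal x-axis using Ī + A·d² with d = y − 205:
  bottom flange: d = -200 mm → contributes +68 014 167 mm⁴
  web: d = 0 mm → contributes +79 092 000 mm⁴
  top flange: d = 200 mm → contributes +68 014 167 mm⁴
Total I = 215 120 333 mm⁴.
Radius of gyration: k = √(I/A) = √(215 120 333 / 9 640) = 149.383 mm.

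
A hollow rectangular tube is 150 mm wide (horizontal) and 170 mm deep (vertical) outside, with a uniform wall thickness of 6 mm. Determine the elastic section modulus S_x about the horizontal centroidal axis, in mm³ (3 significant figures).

S_x ≈ 1.89 × 10⁵ mm³

Break the section into simple shapes (no overlaps), measuring from the bottom-left corner of the bounding box.
Outer rectangle: 150 × 170, A = 25 500 mm², y = 85 mm, Ī = 61 412 500 mm⁴.
Inner void (subtracted): 138 × 158, A = 21 804 mm², y = 85 mm, Ī = 45 359 588 mm⁴.
By symmetry the centroid is at mid-height, ȳ = 85 mm.
All pieces are centred on the horizontal centroidal axis, so I = ΣĪ (holes subtracted) = 16 052 912 mm⁴.
Extreme fibre distance c = 85 mm; S = I/c = 188 858 mm³.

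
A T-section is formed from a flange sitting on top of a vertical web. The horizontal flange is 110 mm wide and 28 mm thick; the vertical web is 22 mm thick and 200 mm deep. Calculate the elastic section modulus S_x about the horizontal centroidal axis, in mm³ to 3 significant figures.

S_x ≈ 2.61 × 10⁵ mm³

Split into non-overlapping primitives; take the origin at the lower-left of the bounding box.
Flange: 110 × 28, A = 3 080 mm², y = 214 mm, Ī = 201 227 mm⁴.
Web: 22 × 200, A = 4 400 mm², y = 100 mm, Ī = 14 666 667 mm⁴.
Centroid: ȳ = ΣA·y / ΣA = 146.94 mm.
Transfer each piece to the horizontal centroidal axis using Ī + A·d² with d = y − 146.94:
  flange: d = 67.059 mm → contributes +14 051 635 mm⁴
  web: d = -46.941 mm → contributes +24 361 952 mm⁴
Total I = 38 413 587 mm⁴.
Extreme fibre distance c = 146.94 mm; S = I/c = 261 422 mm³.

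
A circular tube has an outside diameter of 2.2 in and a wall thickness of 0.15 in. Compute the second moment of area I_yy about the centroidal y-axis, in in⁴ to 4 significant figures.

Treat the section as a set of non-overlapping primitives; coordinates are from the bounding-box lower-left.
Outer circle: ⌀2.2, A = 3.80133 in², x = 1.1 in, Ī = 1.1499 in⁴.
Bore (subtracted): ⌀1.9, A = 2.83529 in², x = 1.1 in, Ī = 0.639712 in⁴.
By symmetry the centroid is at mid-width, x̄ = 1.1 in.
All pieces are centred on the centroidal y-axis, so I = ΣĪ (holes subtracted) = 0.51019 in⁴.

I_yy ≈ 0.5102 in⁴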